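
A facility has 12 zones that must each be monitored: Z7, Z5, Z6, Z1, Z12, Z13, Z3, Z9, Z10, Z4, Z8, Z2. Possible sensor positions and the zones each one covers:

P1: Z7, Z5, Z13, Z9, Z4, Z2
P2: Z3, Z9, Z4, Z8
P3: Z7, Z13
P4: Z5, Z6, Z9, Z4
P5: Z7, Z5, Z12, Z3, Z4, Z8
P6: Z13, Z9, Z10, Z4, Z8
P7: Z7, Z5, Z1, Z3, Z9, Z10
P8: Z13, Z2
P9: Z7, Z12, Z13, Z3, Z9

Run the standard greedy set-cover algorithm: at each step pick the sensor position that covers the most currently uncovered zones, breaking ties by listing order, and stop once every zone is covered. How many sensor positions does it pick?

Pick 1: P1 covers 6 new zones (Z7, Z5, Z13, Z9, Z4, Z2).
Pick 2: P5 covers 3 new zones (Z12, Z3, Z8).
Pick 3: P7 covers 2 new zones (Z1, Z10).
Pick 4: P4 covers 1 new zones (Z6).
Greedy uses 4 sensor positions.

4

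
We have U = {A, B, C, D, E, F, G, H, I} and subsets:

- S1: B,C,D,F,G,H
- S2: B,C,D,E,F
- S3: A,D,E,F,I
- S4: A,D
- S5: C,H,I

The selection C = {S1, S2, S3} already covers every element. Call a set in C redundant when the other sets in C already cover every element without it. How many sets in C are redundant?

1

Drop S1: G, H uncovered — not redundant.
Drop S2: the rest still cover every element — redundant.
Drop S3: A, I uncovered — not redundant.
1 redundant: S2.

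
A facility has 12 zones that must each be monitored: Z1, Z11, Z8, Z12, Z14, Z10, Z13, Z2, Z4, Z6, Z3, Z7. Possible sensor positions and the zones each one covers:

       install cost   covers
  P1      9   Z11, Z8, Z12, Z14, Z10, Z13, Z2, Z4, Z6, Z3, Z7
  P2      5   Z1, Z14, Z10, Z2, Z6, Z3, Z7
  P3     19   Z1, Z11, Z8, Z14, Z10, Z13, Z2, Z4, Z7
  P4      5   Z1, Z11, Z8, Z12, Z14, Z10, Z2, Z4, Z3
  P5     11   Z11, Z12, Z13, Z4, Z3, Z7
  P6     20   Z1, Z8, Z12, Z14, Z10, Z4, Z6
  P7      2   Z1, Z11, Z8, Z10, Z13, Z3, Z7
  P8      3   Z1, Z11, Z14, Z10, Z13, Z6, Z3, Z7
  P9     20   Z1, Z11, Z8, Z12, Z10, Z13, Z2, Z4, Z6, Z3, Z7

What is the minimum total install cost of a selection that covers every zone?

P4, P8 cover every zone at install cost 5 + 3 = 8.
Any cover uses at least 2 sensor positions; among all covering selections none totals below 8.
Greedy by coverage-per-install cost would pick P7, P4, P8 for 10 — worse than the optimum 8.

8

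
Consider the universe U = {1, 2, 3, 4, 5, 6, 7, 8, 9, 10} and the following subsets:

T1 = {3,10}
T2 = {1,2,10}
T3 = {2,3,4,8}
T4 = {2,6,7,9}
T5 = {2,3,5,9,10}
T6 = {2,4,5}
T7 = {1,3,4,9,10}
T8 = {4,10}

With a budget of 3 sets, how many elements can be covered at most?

9

Choosing T2, T3, T4 covers {1, 2, 3, 4, 6, 7, 8, 9, 10} — 9 elements.
No choice of 3 sets does better; here 5 is left uncovered.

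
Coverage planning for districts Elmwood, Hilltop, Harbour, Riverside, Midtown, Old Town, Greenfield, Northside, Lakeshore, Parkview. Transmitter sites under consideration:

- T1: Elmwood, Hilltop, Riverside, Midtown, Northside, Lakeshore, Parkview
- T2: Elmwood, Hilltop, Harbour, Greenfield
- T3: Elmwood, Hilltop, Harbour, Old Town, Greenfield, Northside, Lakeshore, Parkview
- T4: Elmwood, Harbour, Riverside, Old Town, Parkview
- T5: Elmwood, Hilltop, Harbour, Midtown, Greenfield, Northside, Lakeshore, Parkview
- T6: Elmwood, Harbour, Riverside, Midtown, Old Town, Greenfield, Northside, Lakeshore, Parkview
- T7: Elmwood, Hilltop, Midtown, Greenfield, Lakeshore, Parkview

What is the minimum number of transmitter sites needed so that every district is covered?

T1, T3 together cover {Elmwood, Hilltop, Harbour, Riverside, Midtown, Old Town, Greenfield, Northside, Lakeshore, Parkview} — every district.
No single transmitter site contains all 10 districts, so 2 is optimal.

2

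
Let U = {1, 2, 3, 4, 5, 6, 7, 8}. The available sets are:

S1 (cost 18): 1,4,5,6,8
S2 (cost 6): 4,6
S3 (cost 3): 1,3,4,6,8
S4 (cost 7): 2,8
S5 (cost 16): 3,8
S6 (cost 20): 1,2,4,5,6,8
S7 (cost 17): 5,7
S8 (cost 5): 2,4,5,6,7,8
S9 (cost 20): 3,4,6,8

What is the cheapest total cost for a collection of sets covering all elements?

8

S3, S8 cover every element at cost 3 + 5 = 8.
Any cover uses at least 2 sets; among all covering selections none totals below 8.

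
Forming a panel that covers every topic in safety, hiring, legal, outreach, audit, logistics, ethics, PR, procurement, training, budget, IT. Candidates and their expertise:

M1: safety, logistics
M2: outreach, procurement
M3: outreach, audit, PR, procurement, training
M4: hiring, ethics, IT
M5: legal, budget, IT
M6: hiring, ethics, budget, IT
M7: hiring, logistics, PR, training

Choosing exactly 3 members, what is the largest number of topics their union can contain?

11

Choosing M1, M3, M6 covers {safety, hiring, outreach, audit, logistics, ethics, PR, procurement, training, budget, IT} — 11 topics.
No choice of 3 members does better; here legal is left uncovered.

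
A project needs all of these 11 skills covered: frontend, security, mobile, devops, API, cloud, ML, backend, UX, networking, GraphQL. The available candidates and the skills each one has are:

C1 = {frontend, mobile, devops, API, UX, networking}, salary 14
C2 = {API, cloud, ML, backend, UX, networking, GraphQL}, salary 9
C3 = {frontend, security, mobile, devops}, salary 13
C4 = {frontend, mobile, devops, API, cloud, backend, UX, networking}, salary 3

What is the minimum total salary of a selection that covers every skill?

22

C2, C3 cover every skill at salary 9 + 13 = 22.
Any cover uses at least 2 candidates; among all covering selections none totals below 22.
Greedy by coverage-per-salary would pick C4, C2, C3 for 25 — worse than the optimum 22.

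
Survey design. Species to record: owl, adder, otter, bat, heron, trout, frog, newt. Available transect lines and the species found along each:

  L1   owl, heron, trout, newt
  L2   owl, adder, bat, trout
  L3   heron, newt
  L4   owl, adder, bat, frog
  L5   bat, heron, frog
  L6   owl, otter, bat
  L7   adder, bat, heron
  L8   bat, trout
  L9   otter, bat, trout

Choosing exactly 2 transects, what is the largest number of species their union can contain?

Choosing L1, L4 covers {owl, adder, bat, heron, trout, frog, newt} — 7 species.
No choice of 2 transects does better; here otter is left uncovered.

7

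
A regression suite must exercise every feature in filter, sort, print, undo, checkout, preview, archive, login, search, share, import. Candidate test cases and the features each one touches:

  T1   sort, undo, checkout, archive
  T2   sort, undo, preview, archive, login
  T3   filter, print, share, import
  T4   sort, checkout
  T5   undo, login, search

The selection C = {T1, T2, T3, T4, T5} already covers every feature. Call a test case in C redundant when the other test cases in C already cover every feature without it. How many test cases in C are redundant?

Drop T1: the rest still cover every feature — redundant.
Drop T2: preview uncovered — not redundant.
Drop T3: filter, print, share, import uncovered — not redundant.
Drop T4: the rest still cover every feature — redundant.
Drop T5: search uncovered — not redundant.
2 redundant: T1, T4.

2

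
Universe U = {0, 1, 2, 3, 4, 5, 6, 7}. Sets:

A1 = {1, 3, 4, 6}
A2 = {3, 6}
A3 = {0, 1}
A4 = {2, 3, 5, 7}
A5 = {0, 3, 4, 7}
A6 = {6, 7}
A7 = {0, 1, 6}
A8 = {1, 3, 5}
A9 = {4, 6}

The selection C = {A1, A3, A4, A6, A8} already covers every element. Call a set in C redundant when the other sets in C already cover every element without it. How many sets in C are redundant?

Drop A1: 4 uncovered — not redundant.
Drop A3: 0 uncovered — not redundant.
Drop A4: 2 uncovered — not redundant.
Drop A6: the rest still cover every element — redundant.
Drop A8: the rest still cover every element — redundant.
2 redundant: A6, A8.

2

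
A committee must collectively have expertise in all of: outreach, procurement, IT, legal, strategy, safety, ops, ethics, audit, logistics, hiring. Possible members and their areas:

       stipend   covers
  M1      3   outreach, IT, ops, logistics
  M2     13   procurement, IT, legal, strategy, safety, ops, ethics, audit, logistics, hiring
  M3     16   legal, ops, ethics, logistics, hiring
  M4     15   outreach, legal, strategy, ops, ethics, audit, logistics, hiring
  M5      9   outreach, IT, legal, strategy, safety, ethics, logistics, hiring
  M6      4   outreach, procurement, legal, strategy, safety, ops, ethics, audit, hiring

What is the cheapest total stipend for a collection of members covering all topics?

7

M1, M6 cover every topic at stipend 3 + 4 = 7.
Any cover uses at least 2 members; among all covering selections none totals below 7.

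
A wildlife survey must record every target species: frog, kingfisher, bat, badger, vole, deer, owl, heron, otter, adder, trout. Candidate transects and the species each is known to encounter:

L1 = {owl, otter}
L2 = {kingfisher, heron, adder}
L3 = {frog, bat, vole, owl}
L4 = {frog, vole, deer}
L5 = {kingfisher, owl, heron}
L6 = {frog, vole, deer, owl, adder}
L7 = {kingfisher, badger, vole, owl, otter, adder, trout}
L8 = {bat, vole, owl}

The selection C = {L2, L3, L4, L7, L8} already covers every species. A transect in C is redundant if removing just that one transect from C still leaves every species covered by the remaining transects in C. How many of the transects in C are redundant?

2

Drop L2: heron uncovered — not redundant.
Drop L3: the rest still cover every species — redundant.
Drop L4: deer uncovered — not redundant.
Drop L7: badger, otter, trout uncovered — not redundant.
Drop L8: the rest still cover every species — redundant.
2 redundant: L3, L8.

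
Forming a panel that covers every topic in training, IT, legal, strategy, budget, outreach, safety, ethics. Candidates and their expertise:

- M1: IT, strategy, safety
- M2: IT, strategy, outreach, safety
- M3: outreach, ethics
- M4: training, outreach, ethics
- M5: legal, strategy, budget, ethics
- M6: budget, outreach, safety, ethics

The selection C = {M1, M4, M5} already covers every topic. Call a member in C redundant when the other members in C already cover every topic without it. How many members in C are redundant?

0

Drop M1: IT, safety uncovered — not redundant.
Drop M4: training, outreach uncovered — not redundant.
Drop M5: legal, budget uncovered — not redundant.
None of the members in C is redundant.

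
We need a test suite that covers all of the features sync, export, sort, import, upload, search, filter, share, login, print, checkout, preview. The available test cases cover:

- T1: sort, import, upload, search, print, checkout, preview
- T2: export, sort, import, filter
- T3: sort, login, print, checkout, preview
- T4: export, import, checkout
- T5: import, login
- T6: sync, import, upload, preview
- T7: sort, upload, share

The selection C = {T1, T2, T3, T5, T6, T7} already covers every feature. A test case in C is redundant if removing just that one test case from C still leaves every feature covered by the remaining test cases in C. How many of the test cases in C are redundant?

Drop T1: search uncovered — not redundant.
Drop T2: export, filter uncovered — not redundant.
Drop T3: the rest still cover every feature — redundant.
Drop T5: the rest still cover every feature — redundant.
Drop T6: sync uncovered — not redundant.
Drop T7: share uncovered — not redundant.
2 redundant: T3, T5.

2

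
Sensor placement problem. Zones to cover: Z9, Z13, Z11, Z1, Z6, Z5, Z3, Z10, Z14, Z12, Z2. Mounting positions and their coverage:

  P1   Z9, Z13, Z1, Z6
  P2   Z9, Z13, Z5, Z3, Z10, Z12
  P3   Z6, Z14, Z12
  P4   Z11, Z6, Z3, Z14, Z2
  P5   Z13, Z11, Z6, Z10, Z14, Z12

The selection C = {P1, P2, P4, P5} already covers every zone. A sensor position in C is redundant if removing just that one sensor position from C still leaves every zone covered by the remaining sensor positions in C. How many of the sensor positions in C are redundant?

Drop P1: Z1 uncovered — not redundant.
Drop P2: Z5 uncovered — not redundant.
Drop P4: Z2 uncovered — not redundant.
Drop P5: the rest still cover every zone — redundant.
1 redundant: P5.

1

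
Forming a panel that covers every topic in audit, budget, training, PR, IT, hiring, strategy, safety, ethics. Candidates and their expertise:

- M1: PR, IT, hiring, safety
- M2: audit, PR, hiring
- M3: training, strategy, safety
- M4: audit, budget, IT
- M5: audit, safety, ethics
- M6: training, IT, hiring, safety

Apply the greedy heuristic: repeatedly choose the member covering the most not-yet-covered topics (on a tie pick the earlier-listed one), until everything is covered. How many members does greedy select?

Pick 1: M1 covers 4 new topics (PR, IT, hiring, safety).
Pick 2: M3 covers 2 new topics (training, strategy).
Pick 3: M4 covers 2 new topics (audit, budget).
Pick 4: M5 covers 1 new topics (ethics).
Greedy uses 4 members.

4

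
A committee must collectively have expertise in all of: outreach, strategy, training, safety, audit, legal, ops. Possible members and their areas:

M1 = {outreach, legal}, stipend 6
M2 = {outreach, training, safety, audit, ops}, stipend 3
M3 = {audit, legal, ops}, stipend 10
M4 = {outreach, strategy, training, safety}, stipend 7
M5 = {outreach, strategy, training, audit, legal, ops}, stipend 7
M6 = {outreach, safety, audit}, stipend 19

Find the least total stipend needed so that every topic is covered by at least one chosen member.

10

M2, M5 cover every topic at stipend 3 + 7 = 10.
Any cover uses at least 2 members; among all covering selections none totals below 10.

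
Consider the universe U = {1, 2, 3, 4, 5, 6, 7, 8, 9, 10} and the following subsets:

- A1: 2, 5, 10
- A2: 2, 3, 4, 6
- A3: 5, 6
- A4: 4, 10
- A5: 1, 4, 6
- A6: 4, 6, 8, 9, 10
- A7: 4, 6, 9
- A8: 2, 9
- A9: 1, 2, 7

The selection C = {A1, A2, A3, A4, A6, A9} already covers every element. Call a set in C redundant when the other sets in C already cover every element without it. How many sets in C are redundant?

Drop A1: the rest still cover every element — redundant.
Drop A2: 3 uncovered — not redundant.
Drop A3: the rest still cover every element — redundant.
Drop A4: the rest still cover every element — redundant.
Drop A6: 8, 9 uncovered — not redundant.
Drop A9: 1, 7 uncovered — not redundant.
3 redundant: A1, A3, A4.

3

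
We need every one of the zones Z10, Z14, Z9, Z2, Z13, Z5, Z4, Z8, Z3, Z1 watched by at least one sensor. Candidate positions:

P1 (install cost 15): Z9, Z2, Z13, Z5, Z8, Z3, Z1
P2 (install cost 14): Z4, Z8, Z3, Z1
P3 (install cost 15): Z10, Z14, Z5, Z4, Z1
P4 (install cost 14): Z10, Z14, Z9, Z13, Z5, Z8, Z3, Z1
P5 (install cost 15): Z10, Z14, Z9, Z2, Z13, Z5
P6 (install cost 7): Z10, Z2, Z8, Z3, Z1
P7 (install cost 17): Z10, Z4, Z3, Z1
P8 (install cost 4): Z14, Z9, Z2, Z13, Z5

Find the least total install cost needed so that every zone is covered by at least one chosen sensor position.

P2, P6, P8 cover every zone at install cost 14 + 7 + 4 = 25.
Any cover uses at least 2 sensor positions; among all covering selections none totals below 25.

25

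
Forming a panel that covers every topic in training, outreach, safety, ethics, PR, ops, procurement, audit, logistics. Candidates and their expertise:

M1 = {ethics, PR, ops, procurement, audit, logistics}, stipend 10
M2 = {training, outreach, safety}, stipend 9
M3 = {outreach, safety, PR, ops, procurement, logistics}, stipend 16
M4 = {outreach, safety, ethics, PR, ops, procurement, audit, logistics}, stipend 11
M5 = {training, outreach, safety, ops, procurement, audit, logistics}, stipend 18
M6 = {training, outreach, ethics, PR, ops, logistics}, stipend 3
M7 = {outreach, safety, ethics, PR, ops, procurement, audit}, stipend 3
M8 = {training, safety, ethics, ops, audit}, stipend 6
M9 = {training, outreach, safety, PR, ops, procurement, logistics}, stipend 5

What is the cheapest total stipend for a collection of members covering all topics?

6

M6, M7 cover every topic at stipend 3 + 3 = 6.
Any cover uses at least 2 members; among all covering selections none totals below 6.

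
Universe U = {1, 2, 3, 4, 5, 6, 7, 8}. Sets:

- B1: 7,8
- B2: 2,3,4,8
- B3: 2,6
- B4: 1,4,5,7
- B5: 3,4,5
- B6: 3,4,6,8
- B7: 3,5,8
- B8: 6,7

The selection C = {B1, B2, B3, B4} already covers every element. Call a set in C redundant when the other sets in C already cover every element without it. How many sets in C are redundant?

1

Drop B1: the rest still cover every element — redundant.
Drop B2: 3 uncovered — not redundant.
Drop B3: 6 uncovered — not redundant.
Drop B4: 1, 5 uncovered — not redundant.
1 redundant: B1.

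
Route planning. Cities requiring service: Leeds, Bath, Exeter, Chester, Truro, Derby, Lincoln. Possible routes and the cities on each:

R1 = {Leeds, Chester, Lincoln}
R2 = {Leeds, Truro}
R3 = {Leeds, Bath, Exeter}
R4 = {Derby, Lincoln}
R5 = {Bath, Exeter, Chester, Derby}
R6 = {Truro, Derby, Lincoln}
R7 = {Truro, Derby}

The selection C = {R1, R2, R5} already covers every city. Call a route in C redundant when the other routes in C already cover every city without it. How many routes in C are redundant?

Drop R1: Lincoln uncovered — not redundant.
Drop R2: Truro uncovered — not redundant.
Drop R5: Bath, Exeter, Derby uncovered — not redundant.
None of the routes in C is redundant.

0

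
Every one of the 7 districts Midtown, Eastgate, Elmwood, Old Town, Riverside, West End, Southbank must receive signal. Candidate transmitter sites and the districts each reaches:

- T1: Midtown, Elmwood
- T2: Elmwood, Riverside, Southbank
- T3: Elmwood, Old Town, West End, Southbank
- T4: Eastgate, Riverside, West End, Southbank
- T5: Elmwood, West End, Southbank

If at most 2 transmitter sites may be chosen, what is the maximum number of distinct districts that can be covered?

6

Choosing T1, T4 covers {Midtown, Eastgate, Elmwood, Riverside, West End, Southbank} — 6 districts.
No choice of 2 transmitter sites does better; here Old Town is left uncovered.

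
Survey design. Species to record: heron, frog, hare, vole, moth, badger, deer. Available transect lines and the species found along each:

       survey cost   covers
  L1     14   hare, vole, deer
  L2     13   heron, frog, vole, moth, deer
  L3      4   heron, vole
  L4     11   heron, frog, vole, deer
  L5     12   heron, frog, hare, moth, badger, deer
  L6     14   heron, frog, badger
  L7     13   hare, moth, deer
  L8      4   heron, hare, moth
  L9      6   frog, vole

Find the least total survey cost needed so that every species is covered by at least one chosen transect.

L3, L5 cover every species at survey cost 4 + 12 = 16.
Any cover uses at least 2 transects; among all covering selections none totals below 16.

16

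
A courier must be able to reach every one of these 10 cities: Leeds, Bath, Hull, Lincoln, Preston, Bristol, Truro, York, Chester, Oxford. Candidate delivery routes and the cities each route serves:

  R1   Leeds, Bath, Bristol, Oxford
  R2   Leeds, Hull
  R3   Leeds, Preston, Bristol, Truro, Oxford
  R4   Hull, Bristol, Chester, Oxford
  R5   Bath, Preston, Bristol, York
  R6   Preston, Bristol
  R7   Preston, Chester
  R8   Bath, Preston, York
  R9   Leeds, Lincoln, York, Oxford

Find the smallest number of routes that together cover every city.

4

R1, R3, R4, R9 together cover {Leeds, Bath, Hull, Lincoln, Preston, Bristol, Truro, York, Chester, Oxford} — every city.
No 3 of the 9 routes cover everything (all 84 triples fall short), so 4 is minimum.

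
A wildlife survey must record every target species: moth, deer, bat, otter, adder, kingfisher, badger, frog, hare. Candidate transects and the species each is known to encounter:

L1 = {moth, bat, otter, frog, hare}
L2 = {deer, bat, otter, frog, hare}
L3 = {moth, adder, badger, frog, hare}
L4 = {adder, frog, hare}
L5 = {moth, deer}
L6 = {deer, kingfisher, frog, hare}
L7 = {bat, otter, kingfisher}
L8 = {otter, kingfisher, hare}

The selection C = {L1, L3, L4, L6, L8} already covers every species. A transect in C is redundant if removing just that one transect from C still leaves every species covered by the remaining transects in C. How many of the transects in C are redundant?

2

Drop L1: bat uncovered — not redundant.
Drop L3: badger uncovered — not redundant.
Drop L4: the rest still cover every species — redundant.
Drop L6: deer uncovered — not redundant.
Drop L8: the rest still cover every species — redundant.
2 redundant: L4, L8.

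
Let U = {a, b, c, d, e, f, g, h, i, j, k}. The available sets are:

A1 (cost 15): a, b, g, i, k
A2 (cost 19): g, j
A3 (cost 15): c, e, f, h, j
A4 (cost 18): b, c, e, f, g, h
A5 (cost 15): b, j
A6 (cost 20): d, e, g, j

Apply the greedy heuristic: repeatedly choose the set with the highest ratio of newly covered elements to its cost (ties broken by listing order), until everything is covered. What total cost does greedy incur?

Pick 1: A1 adds 5 new (a, b, g, i, k) at cost 15 (ratio 5/15).
Pick 2: A3 adds 5 new (c, e, f, h, j) at cost 15 (ratio 5/15).
Pick 3: A6 adds 1 new (d) at cost 20 (ratio 1/20).
Greedy total cost: 15 + 15 + 20 = 50.

50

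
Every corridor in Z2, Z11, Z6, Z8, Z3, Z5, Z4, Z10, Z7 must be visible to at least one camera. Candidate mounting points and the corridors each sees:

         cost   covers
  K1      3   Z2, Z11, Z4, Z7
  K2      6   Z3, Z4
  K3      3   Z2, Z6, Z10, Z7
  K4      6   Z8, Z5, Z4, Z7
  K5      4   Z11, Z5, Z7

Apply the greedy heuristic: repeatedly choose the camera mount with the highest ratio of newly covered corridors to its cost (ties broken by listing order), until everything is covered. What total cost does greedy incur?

18

Pick 1: K1 adds 4 new (Z2, Z11, Z4, Z7) at cost 3 (ratio 4/3).
Pick 2: K3 adds 2 new (Z6, Z10) at cost 3 (ratio 2/3).
Pick 3: K4 adds 2 new (Z8, Z5) at cost 6 (ratio 2/6).
Pick 4: K2 adds 1 new (Z3) at cost 6 (ratio 1/6).
Greedy total cost: 3 + 3 + 6 + 6 = 18.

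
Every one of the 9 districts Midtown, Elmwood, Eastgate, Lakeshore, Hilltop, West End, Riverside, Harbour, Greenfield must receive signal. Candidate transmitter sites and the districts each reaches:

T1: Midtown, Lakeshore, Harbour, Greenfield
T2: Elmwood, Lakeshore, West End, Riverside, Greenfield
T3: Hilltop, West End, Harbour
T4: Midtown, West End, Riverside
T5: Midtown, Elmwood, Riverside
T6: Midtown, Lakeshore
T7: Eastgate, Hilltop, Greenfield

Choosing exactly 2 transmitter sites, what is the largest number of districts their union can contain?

Choosing T1, T2 covers {Midtown, Elmwood, Lakeshore, West End, Riverside, Harbour, Greenfield} — 7 districts.
No choice of 2 transmitter sites does better; here Eastgate, Hilltop are left uncovered.

7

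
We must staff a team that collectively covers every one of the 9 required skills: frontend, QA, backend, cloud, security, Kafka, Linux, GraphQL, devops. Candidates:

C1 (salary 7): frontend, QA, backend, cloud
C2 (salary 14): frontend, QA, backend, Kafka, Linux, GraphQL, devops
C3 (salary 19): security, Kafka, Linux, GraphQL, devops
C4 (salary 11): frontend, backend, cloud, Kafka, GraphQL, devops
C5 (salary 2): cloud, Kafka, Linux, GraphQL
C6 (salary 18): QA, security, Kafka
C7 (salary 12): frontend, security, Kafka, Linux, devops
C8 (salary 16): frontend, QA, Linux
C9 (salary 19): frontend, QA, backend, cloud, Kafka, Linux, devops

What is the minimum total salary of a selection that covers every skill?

21

C1, C5, C7 cover every skill at salary 7 + 2 + 12 = 21.
Any cover uses at least 2 candidates; among all covering selections none totals below 21.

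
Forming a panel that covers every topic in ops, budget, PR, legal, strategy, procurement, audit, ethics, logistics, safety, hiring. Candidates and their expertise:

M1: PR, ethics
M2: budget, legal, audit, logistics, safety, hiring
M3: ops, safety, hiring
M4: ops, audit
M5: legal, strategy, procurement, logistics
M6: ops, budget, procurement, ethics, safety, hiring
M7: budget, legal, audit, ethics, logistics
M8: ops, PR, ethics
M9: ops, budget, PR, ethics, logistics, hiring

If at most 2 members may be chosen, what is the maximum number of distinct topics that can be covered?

9

Choosing M2, M6 covers {ops, budget, legal, procurement, audit, ethics, logistics, safety, hiring} — 9 topics.
No choice of 2 members does better; here PR, strategy are left uncovered.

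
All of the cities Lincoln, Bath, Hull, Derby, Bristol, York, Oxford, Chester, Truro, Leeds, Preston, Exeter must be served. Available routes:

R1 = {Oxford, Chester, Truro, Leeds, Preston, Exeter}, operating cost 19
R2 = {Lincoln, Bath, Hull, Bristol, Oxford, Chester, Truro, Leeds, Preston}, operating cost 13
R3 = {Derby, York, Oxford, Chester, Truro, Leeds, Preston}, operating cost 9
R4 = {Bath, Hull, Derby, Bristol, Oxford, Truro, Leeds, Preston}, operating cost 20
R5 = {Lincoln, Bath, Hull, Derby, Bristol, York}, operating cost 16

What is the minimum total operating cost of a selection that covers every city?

R1, R5 cover every city at operating cost 19 + 16 = 35.
Any cover uses at least 2 routes; among all covering selections none totals below 35.
Greedy by coverage-per-operating cost would pick R3, R2, R1 for 41 — worse than the optimum 35.

35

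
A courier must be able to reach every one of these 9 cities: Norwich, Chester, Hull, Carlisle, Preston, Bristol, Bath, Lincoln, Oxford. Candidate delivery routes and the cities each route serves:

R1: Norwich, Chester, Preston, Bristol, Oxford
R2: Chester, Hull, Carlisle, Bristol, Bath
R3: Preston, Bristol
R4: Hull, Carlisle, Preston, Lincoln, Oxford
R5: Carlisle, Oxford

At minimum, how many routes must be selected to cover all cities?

R1, R2, R4 together cover {Norwich, Chester, Hull, Carlisle, Preston, Bristol, Bath, Lincoln, Oxford} — every city.
No 2 of the 5 routes cover everything (all 10 pairs fall short), so 3 is minimum.

3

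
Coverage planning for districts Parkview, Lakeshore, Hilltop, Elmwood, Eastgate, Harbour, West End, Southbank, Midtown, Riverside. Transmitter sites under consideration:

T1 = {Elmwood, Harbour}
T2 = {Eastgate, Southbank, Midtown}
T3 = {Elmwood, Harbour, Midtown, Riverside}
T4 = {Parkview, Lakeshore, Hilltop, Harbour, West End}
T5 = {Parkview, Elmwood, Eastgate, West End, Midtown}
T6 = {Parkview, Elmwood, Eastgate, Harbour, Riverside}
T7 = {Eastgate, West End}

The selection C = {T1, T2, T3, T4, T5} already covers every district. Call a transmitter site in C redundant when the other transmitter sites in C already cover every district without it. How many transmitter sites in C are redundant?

2

Drop T1: the rest still cover every district — redundant.
Drop T2: Southbank uncovered — not redundant.
Drop T3: Riverside uncovered — not redundant.
Drop T4: Lakeshore, Hilltop uncovered — not redundant.
Drop T5: the rest still cover every district — redundant.
2 redundant: T1, T5.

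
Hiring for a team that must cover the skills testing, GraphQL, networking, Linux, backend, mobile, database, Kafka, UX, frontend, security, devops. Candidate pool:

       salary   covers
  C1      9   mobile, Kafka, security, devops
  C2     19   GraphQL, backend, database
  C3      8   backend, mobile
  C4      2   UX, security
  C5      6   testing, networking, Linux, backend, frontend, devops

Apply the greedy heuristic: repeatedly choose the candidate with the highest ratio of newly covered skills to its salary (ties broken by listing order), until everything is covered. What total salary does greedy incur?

Pick 1: C4 adds 2 new (UX, security) at salary 2 (ratio 2/2).
Pick 2: C5 adds 6 new (testing, networking, Linux, backend, frontend, devops) at salary 6 (ratio 6/6).
Pick 3: C1 adds 2 new (mobile, Kafka) at salary 9 (ratio 2/9).
Pick 4: C2 adds 2 new (GraphQL, database) at salary 19 (ratio 2/19).
Greedy total salary: 2 + 6 + 9 + 19 = 36.

36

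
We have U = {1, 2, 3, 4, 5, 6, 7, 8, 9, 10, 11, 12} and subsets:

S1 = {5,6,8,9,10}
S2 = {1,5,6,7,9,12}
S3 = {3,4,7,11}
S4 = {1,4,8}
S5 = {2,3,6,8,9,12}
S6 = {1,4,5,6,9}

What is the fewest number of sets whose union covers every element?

4

S1, S2, S3, S5 together cover {1, 2, 3, 4, 5, 6, 7, 8, 9, 10, 11, 12} — every element.
No 3 of the 6 sets cover everything (all 20 triples fall short), so 4 is minimum.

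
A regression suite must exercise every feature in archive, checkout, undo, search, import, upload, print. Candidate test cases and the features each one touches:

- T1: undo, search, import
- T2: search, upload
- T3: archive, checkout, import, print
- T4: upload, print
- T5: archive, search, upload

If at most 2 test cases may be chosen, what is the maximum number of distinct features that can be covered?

Choosing T1, T3 covers {archive, checkout, undo, search, import, print} — 6 features.
No choice of 2 test cases does better; here upload is left uncovered.

6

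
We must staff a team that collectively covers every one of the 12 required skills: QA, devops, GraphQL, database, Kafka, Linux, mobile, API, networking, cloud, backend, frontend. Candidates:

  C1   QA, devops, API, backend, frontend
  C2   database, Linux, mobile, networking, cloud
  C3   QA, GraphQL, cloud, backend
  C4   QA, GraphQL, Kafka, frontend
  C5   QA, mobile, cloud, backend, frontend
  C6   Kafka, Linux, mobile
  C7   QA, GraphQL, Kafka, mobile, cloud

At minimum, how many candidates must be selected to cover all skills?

3

C1, C2, C4 together cover {QA, devops, GraphQL, database, Kafka, Linux, mobile, API, networking, cloud, backend, frontend} — every skill.
No 2 of the 7 candidates cover everything (all 21 pairs fall short), so 3 is minimum.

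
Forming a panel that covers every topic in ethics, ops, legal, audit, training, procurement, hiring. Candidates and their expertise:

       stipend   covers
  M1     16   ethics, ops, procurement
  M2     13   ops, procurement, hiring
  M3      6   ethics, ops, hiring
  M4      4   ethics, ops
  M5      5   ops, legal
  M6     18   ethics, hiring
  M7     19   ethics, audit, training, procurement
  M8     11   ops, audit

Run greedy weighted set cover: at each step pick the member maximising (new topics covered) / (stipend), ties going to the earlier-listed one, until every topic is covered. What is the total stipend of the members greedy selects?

Pick 1: M3 adds 3 new (ethics, ops, hiring) at stipend 6 (ratio 3/6).
Pick 2: M5 adds 1 new (legal) at stipend 5 (ratio 1/5).
Pick 3: M7 adds 3 new (audit, training, procurement) at stipend 19 (ratio 3/19).
Greedy total stipend: 6 + 5 + 19 = 30.

30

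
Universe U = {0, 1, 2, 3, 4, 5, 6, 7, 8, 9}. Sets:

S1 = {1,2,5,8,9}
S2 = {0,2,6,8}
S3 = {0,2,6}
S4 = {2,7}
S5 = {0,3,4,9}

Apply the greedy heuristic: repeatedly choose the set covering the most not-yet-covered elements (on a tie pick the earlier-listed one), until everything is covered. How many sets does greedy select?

Pick 1: S1 covers 5 new elements (1, 2, 5, 8, 9).
Pick 2: S5 covers 3 new elements (0, 3, 4).
Pick 3: S2 covers 1 new elements (6).
Pick 4: S4 covers 1 new elements (7).
Greedy uses 4 sets.

4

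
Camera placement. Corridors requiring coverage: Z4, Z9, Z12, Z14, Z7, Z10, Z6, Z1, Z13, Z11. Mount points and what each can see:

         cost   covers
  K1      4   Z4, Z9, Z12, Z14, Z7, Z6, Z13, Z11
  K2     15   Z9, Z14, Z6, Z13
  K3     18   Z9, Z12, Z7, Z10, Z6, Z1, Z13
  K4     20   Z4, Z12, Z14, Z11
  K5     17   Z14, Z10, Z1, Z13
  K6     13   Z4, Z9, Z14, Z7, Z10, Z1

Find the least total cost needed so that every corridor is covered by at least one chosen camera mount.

17

K1, K6 cover every corridor at cost 4 + 13 = 17.
Any cover uses at least 2 camera mounts; among all covering selections none totals below 17.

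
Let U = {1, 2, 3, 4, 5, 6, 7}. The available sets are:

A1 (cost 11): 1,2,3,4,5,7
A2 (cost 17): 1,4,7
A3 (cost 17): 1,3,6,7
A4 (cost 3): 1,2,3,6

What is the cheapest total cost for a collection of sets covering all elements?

A1, A4 cover every element at cost 11 + 3 = 14.
Any cover uses at least 2 sets; among all covering selections none totals below 14.

14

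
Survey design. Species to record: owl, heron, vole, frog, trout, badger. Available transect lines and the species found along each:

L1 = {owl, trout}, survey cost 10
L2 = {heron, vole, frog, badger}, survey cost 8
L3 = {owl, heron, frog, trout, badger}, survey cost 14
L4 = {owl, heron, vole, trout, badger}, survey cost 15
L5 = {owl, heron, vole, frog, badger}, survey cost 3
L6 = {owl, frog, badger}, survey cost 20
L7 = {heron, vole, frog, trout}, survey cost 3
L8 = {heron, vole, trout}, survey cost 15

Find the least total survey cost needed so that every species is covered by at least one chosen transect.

L5, L7 cover every species at survey cost 3 + 3 = 6.
Any cover uses at least 2 transects; among all covering selections none totals below 6.

6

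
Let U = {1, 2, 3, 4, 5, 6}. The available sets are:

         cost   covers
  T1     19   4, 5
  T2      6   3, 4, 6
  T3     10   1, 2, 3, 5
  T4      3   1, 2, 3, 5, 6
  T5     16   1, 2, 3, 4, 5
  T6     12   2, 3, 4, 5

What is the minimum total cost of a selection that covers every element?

9

T2, T4 cover every element at cost 6 + 3 = 9.
Any cover uses at least 2 sets; among all covering selections none totals below 9.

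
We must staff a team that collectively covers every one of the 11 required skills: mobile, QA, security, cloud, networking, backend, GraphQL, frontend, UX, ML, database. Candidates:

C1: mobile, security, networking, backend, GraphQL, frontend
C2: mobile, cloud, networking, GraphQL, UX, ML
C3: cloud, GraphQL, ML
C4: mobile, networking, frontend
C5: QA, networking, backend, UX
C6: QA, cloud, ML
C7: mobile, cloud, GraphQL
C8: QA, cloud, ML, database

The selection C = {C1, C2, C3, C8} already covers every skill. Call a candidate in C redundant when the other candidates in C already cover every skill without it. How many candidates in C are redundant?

1

Drop C1: security, backend, frontend uncovered — not redundant.
Drop C2: UX uncovered — not redundant.
Drop C3: the rest still cover every skill — redundant.
Drop C8: QA, database uncovered — not redundant.
1 redundant: C3.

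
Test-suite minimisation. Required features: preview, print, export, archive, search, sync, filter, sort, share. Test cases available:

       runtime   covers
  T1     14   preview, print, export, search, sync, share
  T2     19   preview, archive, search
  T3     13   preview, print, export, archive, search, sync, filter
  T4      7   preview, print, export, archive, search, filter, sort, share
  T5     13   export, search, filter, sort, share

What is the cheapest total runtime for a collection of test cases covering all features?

T3, T4 cover every feature at runtime 13 + 7 = 20.
Any cover uses at least 2 test cases; among all covering selections none totals below 20.

20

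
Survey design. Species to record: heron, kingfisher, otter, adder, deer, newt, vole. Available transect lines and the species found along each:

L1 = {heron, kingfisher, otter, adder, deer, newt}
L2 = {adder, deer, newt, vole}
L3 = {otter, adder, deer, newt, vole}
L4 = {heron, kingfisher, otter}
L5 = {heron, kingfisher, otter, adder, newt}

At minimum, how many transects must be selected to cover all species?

2

L1, L2 together cover {heron, kingfisher, otter, adder, deer, newt, vole} — every species.
No single transect contains all 7 species, so 2 is optimal.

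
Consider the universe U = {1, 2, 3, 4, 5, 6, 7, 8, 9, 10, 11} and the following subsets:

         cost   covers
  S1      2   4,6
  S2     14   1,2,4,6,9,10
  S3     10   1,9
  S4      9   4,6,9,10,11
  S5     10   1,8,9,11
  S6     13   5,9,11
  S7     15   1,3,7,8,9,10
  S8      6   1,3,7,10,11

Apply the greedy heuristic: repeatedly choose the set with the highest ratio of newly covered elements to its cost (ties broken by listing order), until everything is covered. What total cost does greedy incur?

45

Pick 1: S1 adds 2 new (4, 6) at cost 2 (ratio 2/2).
Pick 2: S8 adds 5 new (1, 3, 7, 10, 11) at cost 6 (ratio 5/6).
Pick 3: S5 adds 2 new (8, 9) at cost 10 (ratio 2/10).
Pick 4: S6 adds 1 new (5) at cost 13 (ratio 1/13).
Pick 5: S2 adds 1 new (2) at cost 14 (ratio 1/14).
Greedy total cost: 2 + 6 + 10 + 13 + 14 = 45. (The true optimum is 42, so greedy overshoots here.)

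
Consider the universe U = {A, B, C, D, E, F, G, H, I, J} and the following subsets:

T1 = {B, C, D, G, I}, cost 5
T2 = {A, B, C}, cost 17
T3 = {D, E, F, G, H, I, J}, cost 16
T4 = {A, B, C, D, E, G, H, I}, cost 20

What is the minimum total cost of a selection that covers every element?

33

T2, T3 cover every element at cost 17 + 16 = 33.
Any cover uses at least 2 sets; among all covering selections none totals below 33.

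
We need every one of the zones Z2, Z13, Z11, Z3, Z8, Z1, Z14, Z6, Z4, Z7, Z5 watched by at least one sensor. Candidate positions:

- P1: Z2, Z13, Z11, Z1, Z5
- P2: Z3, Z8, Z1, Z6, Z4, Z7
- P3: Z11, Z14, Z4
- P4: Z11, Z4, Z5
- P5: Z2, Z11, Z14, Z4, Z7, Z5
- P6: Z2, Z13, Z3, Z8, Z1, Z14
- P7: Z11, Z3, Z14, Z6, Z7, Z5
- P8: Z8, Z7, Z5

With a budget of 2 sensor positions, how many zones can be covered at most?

Choosing P1, P2 covers {Z2, Z13, Z11, Z3, Z8, Z1, Z6, Z4, Z7, Z5} — 10 zones.
No choice of 2 sensor positions does better; here Z14 is left uncovered.

10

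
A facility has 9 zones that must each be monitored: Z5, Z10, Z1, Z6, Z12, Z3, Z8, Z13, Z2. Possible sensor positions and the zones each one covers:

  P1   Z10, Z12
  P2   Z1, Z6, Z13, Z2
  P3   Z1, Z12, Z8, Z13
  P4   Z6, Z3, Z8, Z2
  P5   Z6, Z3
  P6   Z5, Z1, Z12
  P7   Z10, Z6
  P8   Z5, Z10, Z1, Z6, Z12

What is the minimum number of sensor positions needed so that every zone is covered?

P2, P4, P8 together cover {Z5, Z10, Z1, Z6, Z12, Z3, Z8, Z13, Z2} — every zone.
No 2 of the 8 sensor positions cover everything (all 28 pairs fall short), so 3 is minimum.

3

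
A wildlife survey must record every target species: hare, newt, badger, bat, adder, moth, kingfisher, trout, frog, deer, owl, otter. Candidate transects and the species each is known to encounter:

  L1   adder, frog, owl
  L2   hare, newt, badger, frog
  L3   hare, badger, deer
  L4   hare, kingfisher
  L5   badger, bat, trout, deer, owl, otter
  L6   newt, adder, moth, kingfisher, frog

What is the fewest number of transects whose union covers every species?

3

L2, L5, L6 together cover {hare, newt, badger, bat, adder, moth, kingfisher, trout, frog, deer, owl, otter} — every species.
No 2 of the 6 transects cover everything (all 15 pairs fall short), so 3 is minimum.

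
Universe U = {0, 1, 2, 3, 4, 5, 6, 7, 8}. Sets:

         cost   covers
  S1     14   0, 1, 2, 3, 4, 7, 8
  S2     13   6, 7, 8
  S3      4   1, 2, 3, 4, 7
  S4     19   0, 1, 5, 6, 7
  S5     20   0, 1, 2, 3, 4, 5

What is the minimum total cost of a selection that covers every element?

S1, S4 cover every element at cost 14 + 19 = 33.
Any cover uses at least 2 sets; among all covering selections none totals below 33.
Greedy by coverage-per-cost would pick S3, S4, S2 for 36 — worse than the optimum 33.

33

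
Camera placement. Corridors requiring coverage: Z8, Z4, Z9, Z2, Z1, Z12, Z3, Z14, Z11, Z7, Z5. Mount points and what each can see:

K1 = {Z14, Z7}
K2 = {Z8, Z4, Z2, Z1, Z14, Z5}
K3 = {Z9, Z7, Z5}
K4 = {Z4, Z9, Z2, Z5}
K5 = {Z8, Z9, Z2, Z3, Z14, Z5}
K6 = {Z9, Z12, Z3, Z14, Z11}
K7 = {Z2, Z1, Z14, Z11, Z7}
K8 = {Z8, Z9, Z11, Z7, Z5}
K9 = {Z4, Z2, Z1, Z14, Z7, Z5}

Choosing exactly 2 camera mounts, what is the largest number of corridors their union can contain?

Choosing K2, K6 covers {Z8, Z4, Z9, Z2, Z1, Z12, Z3, Z14, Z11, Z5} — 10 corridors.
No choice of 2 camera mounts does better; here Z7 is left uncovered.

10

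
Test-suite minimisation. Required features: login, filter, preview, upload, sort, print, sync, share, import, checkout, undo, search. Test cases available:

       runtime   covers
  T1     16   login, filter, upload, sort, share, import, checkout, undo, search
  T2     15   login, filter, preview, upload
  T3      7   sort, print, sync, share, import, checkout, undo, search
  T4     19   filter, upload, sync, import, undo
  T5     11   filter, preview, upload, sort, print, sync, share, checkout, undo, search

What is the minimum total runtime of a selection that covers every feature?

22

T2, T3 cover every feature at runtime 15 + 7 = 22.
Any cover uses at least 2 test cases; among all covering selections none totals below 22.
Greedy by coverage-per-runtime would pick T3, T5, T2 for 33 — worse than the optimum 22.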